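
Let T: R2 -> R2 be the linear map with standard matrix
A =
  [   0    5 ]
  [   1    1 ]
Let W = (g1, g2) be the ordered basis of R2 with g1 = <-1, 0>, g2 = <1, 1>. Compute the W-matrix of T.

With P the matrix whose columns are g1, g2, [T]_W = P^(-1) A P.
Column by column: T(g1) = A g1 = <0, -1>; its W-coordinates <-1, -1> give column 1.
Continuing for each basis vector yields [T]_W = [[-1, -3], [-1, 2]].

[[-1, -3], [-1, 2]]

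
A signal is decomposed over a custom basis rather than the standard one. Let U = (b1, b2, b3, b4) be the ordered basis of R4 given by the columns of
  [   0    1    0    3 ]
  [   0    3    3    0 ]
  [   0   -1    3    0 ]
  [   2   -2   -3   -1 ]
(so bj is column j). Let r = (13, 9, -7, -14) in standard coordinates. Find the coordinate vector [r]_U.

Write r = c_1 b1 + ... + c_4 b4 and solve for the c_i.
Solving this 4x4 system gives c = (-3, 4, -1, 3).
Check: -3b1 + 4b2 - b3 + 3b4 = (13, 9, -7, -14).

(-3, 4, -1, 3)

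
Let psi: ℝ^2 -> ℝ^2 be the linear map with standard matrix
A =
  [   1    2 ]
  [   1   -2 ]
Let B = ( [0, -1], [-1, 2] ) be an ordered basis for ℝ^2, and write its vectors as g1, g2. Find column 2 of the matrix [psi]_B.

Compute psi(g2) = A g2 = [3, -5] in standard coordinates.
Then write this in B-coordinates: solve for y in y_1 g1 + y_2 g2 = [3, -5].
This gives y = [-1, -3], which is column 2 of [psi]_B.

[-1, -3]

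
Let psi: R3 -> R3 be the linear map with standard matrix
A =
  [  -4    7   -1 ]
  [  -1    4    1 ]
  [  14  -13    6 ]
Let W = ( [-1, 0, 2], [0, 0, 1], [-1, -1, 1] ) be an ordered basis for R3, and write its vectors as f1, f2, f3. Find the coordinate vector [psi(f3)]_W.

[2, -1, 2]

Column 3 of [psi]_W is the W-coordinate vector of psi(f3).
In standard coordinates psi(f3) = A f3 = [-4, -2, 5].
Converting to W: [-4, -2, 5] = 2f1 - f2 + 2f3, so the coordinate vector is [2, -1, 2].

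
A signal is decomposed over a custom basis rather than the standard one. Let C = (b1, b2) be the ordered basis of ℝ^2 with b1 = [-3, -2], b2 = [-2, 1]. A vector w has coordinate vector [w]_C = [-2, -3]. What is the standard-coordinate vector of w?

The coordinates say w = -2b1 - 3b2; adding the scaled basis vectors gives [12, 1].

[12, 1]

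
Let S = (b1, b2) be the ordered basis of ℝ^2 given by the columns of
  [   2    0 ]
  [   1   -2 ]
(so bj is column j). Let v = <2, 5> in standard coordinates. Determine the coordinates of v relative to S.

<1, -2>

[v]_S is the unique c with M c = v, where M has columns b1, b2.
System: 2c_1 + 0c_2 = 2, c_1 - 2c_2 = 5; solving gives c_1 = 1, c_2 = -2.
Check: b1 - 2b2 = <2, 5>.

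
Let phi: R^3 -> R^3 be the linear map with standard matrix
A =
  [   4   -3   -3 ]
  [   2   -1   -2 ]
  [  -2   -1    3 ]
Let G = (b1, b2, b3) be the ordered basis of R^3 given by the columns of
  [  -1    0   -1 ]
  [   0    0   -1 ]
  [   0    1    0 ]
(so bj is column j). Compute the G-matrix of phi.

Let P have columns b1, ..., b3. Then [phi]_G = P^(-1) A P.
Here det P = -1, so P^(-1) is integer; computing A P first and then P^(-1)(A P) gives [[2, 1, 0], [2, 3, 3], [2, 2, 1]].

[[2, 1, 0], [2, 3, 3], [2, 2, 1]]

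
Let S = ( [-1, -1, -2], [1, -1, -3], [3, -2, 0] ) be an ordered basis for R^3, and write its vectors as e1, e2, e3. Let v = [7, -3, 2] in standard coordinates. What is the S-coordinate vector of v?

We seek scalars with c_1 e1 + ... + c_3 e3 = v; equivalently solve M c = v where the columns of M are e1, ..., e3.
Gaussian elimination on [M | v] yields c = (-1, 0, 2).
Check: -e1 + 0·e2 + 2e3 = [7, -3, 2].

[-1, 0, 2]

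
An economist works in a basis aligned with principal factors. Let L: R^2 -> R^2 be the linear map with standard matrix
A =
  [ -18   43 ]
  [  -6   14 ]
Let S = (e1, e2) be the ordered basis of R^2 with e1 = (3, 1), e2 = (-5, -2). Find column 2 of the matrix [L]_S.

Column 2 of [L]_S is the S-coordinate vector of L(e2).
In standard coordinates L(e2) = A e2 = (4, 2).
Converting to S: (4, 2) = -2e1 - 2e2, so the coordinate vector is (-2, -2).

(-2, -2)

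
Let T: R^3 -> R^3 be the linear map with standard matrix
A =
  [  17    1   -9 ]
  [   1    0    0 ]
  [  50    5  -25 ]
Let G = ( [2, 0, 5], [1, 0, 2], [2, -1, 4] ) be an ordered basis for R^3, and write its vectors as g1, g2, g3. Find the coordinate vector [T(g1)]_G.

[-3, -1, -2]

Compute T(g1) = A g1 = [-11, 2, -25] in standard coordinates.
Then write this in G-coordinates: solve for y in y_1 g1 + ... + y_3 g3 = [-11, 2, -25].
This gives y = [-3, -1, -2], which is column 1 of [T]_G.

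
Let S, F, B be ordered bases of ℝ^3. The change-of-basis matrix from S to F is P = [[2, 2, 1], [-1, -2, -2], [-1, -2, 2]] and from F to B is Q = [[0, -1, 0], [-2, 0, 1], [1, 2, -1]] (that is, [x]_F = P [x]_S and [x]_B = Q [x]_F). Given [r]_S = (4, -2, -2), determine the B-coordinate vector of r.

Apply P to get F-coordinates (2, 4, -4), then Q to get B-coordinates.
The result is [r]_B = (-4, -8, 14).

(-4, -8, 14)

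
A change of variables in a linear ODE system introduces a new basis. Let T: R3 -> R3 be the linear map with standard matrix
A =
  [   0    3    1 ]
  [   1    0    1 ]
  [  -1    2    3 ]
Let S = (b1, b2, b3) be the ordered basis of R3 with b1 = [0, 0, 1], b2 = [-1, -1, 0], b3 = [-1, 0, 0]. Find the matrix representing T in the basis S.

With P the matrix whose columns are b1, ..., b3, [T]_S = P^(-1) A P.
Column by column: T(b1) = A b1 = [1, 1, 3]; its S-coordinates [3, -1, 0] give column 1.
Continuing for each basis vector yields [T]_S = [[3, -1, 1], [-1, 1, 1], [0, 2, -1]].

[[3, -1, 1], [-1, 1, 1], [0, 2, -1]]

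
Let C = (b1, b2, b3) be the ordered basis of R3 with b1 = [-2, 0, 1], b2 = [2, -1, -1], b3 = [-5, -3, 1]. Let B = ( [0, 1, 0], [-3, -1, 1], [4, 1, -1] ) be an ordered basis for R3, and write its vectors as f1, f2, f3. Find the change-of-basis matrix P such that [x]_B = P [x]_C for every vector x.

Column j of P is [bj]_B, since P maps C-coordinates to B-coordinates.
Expressing b1 in B: b1 = f1 + 2f2 + f3, so column 1 of P is [1, 2, 1].
Doing the same for each bj gives P = [[1, -2, -2], [2, -2, -1], [1, -1, -2]].

[[1, -2, -2], [2, -2, -1], [1, -1, -2]]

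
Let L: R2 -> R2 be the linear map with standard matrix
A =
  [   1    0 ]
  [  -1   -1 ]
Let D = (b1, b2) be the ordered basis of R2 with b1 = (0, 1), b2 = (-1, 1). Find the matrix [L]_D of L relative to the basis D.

[[-1, -1], [0, 1]]

The j-th column of [L]_D is [L(bj)]_D.
L(b1) = A b1 = (0, -1) = -b1 + 0·b2, so column 1 is (-1, 0).
Repeating for b2 and assembling the columns gives [[-1, -1], [0, 1]].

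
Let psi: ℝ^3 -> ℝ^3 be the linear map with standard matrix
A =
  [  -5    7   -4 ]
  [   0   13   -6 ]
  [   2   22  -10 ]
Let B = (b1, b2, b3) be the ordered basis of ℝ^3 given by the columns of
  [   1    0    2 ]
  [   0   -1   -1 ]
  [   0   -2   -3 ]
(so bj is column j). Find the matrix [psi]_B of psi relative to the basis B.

The j-th column of [psi]_B is [psi(bj)]_B.
psi(b1) = A b1 = (-5, 0, 2) = -b1 + 2b2 - 2b3, so column 1 is (-1, 2, -2).
Repeating for b2, b3 and assembling the columns gives [[-1, 1, -1], [2, 1, -3], [-2, 0, -2]].

[[-1, 1, -1], [2, 1, -3], [-2, 0, -2]]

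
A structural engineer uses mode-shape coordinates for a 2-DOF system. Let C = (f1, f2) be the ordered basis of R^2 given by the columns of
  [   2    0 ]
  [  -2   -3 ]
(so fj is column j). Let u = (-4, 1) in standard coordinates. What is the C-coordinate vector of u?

[u]_C is the unique c with M c = u, where M has columns f1, f2.
System: 2c_1 + 0c_2 = -4, -2c_1 - 3c_2 = 1; solving gives c_1 = -2, c_2 = 1.
Check: -2f1 + f2 = (-4, 1).

(-2, 1)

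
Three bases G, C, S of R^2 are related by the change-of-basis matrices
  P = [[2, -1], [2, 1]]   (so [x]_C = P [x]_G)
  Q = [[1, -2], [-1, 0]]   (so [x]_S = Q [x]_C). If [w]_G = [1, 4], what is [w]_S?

Apply P to get C-coordinates [-2, 6], then Q to get S-coordinates.
The result is [w]_S = [-14, 2].

[-14, 2]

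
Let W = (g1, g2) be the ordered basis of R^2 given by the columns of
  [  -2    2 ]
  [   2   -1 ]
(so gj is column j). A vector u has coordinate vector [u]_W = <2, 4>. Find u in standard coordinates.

<4, 0>

By definition u = 2g1 + 4g2.
Summing componentwise gives <4, 0>.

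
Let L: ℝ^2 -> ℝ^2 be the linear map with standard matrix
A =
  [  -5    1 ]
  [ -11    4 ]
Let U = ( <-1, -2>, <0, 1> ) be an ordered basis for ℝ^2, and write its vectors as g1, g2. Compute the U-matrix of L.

[[-3, -1], [-3, 2]]

Let P have columns g1, g2. Then [L]_U = P^(-1) A P.
Here det P = -1, so P^(-1) is integer; computing A P first and then P^(-1)(A P) gives [[-3, -1], [-3, 2]].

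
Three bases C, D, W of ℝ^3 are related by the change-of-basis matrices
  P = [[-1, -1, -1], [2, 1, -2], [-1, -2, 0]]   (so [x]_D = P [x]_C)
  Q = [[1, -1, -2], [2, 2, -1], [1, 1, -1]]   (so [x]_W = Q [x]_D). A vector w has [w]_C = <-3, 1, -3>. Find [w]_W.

<2, 11, 5>

First [w]_D = P [w]_C = <5, 1, 1>.
Then [w]_W = Q [w]_D = <2, 11, 5>.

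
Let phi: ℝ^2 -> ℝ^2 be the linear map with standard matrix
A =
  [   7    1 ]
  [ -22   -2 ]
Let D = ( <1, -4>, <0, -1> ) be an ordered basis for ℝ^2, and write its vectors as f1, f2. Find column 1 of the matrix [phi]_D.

<3, 2>

Compute phi(f1) = A f1 = <3, -14> in standard coordinates.
Then write this in D-coordinates: solve for y in y_1 f1 + y_2 f2 = <3, -14>.
This gives y = <3, 2>, which is column 1 of [phi]_D.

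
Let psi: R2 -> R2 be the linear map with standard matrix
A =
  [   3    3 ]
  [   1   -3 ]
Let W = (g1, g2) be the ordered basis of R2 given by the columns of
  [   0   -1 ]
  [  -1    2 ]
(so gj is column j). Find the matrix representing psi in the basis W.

Let P have columns g1, g2. Then [psi]_W = P^(-1) A P.
Here det P = -1, so P^(-1) is integer; computing A P first and then P^(-1)(A P) gives [[3, 1], [3, -3]].

[[3, 1], [3, -3]]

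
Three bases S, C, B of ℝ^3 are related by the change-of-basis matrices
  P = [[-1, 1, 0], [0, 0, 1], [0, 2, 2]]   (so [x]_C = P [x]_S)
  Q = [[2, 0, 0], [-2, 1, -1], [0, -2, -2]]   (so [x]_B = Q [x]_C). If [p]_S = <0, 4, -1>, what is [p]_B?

<8, -15, -10>

Composing the changes, [p]_B = Q P [p]_S.
Q P = [[-2, 2, 0], [2, -4, -1], [0, -4, -6]]; applying this to <0, 4, -1> gives <8, -15, -10>.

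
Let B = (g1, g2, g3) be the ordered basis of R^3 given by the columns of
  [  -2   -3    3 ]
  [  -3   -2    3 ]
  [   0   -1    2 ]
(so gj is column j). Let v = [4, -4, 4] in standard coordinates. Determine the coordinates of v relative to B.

We seek scalars with c_1 g1 + ... + c_3 g3 = v; equivalently solve M c = v where the columns of M are g1, ..., g3.
Row-reducing the augmented matrix [M | v] gives c = (4, -4, 0).
Check: 4g1 - 4g2 + 0·g3 = [4, -4, 4].

[4, -4, 0]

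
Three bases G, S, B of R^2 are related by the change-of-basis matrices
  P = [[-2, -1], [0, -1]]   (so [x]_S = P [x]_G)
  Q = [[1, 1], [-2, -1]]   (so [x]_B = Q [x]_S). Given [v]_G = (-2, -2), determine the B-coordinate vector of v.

Apply P to get S-coordinates (6, 2), then Q to get B-coordinates.
The result is [v]_B = (8, -14).

(8, -14)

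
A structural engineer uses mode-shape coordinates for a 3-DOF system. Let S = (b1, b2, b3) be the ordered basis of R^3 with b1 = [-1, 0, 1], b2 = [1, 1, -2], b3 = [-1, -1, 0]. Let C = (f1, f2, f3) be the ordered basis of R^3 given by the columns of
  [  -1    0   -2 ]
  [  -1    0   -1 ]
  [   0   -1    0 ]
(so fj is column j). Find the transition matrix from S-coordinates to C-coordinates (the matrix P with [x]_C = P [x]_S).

Let M have columns bj and N have columns fj. Then for every x, N [x]_C = x = M [x]_S, so P = N^(-1) M.
Since det N = -1, N^(-1) has integer entries; multiplying gives P = [[-1, -1, 1], [-1, 2, 0], [1, 0, 0]].

[[-1, -1, 1], [-1, 2, 0], [1, 0, 0]]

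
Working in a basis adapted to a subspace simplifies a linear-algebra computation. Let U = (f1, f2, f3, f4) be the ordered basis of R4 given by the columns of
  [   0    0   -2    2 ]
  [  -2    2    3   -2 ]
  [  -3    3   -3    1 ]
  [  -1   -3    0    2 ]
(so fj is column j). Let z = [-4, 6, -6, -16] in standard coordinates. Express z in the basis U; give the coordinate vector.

[z]_U is the unique c with M c = z, where M has columns f1, ..., f4.
Solving this 4x4 system gives c = (4, 4, 2, 0).
Check: 4f1 + 4f2 + 2f3 + 0·f4 = [-4, 6, -6, -16].

[4, 4, 2, 0]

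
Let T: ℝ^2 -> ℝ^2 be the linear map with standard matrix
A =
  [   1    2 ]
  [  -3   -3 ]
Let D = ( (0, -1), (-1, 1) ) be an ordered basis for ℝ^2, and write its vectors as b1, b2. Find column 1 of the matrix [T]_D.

(-1, 2)

Column 1 of [T]_D is the D-coordinate vector of T(b1).
In standard coordinates T(b1) = A b1 = (-2, 3).
Converting to D: (-2, 3) = -b1 + 2b2, so the coordinate vector is (-1, 2).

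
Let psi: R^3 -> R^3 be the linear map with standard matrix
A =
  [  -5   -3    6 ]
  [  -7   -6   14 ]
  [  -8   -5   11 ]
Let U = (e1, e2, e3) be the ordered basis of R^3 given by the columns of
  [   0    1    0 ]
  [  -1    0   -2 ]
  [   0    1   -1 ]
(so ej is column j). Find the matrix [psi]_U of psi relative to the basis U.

Let P have columns e1, ..., e3. Then [psi]_U = P^(-1) A P.
Here det P = -1, so P^(-1) is integer; computing A P first and then P^(-1)(A P) gives [[-2, -3, 0], [3, 1, 0], [-2, -2, 1]].

[[-2, -3, 0], [3, 1, 0], [-2, -2, 1]]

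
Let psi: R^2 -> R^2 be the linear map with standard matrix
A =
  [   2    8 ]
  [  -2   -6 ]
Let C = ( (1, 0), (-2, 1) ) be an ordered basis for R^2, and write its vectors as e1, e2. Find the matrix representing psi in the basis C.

[[-2, 0], [-2, -2]]

With P the matrix whose columns are e1, e2, [psi]_C = P^(-1) A P.
Column by column: psi(e1) = A e1 = (2, -2); its C-coordinates (-2, -2) give column 1.
Continuing for each basis vector yields [psi]_C = [[-2, 0], [-2, -2]].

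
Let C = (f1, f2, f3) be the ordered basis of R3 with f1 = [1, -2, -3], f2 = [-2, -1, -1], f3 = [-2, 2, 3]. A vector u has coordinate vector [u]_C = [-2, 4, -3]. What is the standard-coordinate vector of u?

The coordinates say u = -2f1 + 4f2 - 3f3; adding the scaled basis vectors gives [-4, -6, -7].

[-4, -6, -7]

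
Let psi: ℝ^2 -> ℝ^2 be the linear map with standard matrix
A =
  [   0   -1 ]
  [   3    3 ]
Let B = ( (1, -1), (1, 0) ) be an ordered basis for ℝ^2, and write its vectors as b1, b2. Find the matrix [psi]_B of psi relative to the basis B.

The j-th column of [psi]_B is [psi(bj)]_B.
psi(b1) = A b1 = (1, 0) = 0·b1 + b2, so column 1 is (0, 1).
Repeating for b2 and assembling the columns gives [[0, -3], [1, 3]].

[[0, -3], [1, 3]]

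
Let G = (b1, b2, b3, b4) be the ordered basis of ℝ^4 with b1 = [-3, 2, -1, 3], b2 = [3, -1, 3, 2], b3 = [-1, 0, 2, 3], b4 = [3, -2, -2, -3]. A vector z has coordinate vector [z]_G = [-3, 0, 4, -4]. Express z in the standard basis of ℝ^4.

[-7, 2, 19, 15]

By definition z = -3b1 + 0·b2 + 4b3 - 4b4.
Summing componentwise gives [-7, 2, 19, 15].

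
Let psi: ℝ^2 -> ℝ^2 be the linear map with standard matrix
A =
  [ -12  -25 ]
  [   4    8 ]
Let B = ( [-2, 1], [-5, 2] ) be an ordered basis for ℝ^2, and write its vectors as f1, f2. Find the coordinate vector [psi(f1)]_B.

Column 1 of [psi]_B is the B-coordinate vector of psi(f1).
In standard coordinates psi(f1) = A f1 = [-1, 0].
Converting to B: [-1, 0] = -2f1 + f2, so the coordinate vector is [-2, 1].

[-2, 1]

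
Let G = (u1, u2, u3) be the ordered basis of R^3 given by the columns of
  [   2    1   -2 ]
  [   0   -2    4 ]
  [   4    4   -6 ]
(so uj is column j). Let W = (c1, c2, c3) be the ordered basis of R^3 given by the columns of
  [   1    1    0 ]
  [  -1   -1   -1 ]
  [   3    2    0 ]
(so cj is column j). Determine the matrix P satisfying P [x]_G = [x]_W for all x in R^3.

Let M have columns uj and N have columns cj. Then for every x, N [x]_W = x = M [x]_G, so P = N^(-1) M.
Since det N = -1, N^(-1) has integer entries; multiplying gives P = [[0, 2, -2], [2, -1, 0], [-2, 1, -2]].

[[0, 2, -2], [2, -1, 0], [-2, 1, -2]]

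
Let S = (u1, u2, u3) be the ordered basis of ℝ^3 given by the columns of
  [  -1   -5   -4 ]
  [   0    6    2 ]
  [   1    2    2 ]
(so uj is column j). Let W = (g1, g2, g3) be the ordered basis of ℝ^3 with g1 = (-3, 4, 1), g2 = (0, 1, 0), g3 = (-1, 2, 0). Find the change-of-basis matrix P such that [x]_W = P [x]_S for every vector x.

[[1, 2, 2], [0, 0, -2], [-2, -1, -2]]

Column j of P is [uj]_W, since P maps S-coordinates to W-coordinates.
Expressing u1 in W: u1 = g1 + 0·g2 - 2g3, so column 1 of P is (1, 0, -2).
Doing the same for each uj gives P = [[1, 2, 2], [0, 0, -2], [-2, -1, -2]].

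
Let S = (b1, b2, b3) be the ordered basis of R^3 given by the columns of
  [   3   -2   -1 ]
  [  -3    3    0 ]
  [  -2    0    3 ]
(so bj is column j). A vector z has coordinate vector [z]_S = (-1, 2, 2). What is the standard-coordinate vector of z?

z = M [z]_S, where M has columns b1, ..., b3.
Carrying out the matrix-vector product, z = (-9, 9, 8).

(-9, 9, 8)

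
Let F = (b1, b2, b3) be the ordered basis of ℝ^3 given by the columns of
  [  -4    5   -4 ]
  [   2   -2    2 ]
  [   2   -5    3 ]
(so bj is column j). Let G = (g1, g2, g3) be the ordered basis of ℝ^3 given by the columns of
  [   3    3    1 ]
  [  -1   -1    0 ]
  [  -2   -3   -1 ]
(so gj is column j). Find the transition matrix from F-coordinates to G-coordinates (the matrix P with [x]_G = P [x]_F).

Column j of P is [bj]_G, since P maps F-coordinates to G-coordinates.
Expressing b1 in G: b1 = -2g1 + 0·g2 + 2g3, so column 1 of P is [-2, 0, 2].
Doing the same for each bj gives P = [[-2, 0, -1], [0, 2, -1], [2, -1, 2]].

[[-2, 0, -1], [0, 2, -1], [2, -1, 2]]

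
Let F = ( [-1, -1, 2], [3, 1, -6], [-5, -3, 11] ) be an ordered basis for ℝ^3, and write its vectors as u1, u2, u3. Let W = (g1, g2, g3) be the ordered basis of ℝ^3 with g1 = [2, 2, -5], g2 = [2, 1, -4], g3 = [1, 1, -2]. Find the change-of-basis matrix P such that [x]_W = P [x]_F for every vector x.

[[0, 0, -1], [0, 2, -2], [-1, -1, 1]]

Column j of P is [uj]_W, since P maps F-coordinates to W-coordinates.
Expressing u1 in W: u1 = 0·g1 + 0·g2 - g3, so column 1 of P is [0, 0, -1].
Doing the same for each uj gives P = [[0, 0, -1], [0, 2, -2], [-1, -1, 1]].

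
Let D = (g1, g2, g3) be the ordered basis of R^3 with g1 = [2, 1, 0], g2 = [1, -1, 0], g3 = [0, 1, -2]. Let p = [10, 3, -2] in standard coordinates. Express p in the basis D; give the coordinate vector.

[4, 2, 1]

[p]_D is the unique c with M c = p, where M has columns g1, ..., g3.
Solving this 3x3 system gives c = (4, 2, 1).
Check: 4g1 + 2g2 + g3 = [10, 3, -2].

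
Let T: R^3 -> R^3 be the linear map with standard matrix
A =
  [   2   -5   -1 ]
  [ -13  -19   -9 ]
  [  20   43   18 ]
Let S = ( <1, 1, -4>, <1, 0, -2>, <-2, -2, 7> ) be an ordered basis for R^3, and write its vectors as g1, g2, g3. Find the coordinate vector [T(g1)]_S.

<2, -3, -1>

Column 1 of [T]_S is the S-coordinate vector of T(g1).
In standard coordinates T(g1) = A g1 = <1, 4, -9>.
Converting to S: <1, 4, -9> = 2g1 - 3g2 - g3, so the coordinate vector is <2, -3, -1>.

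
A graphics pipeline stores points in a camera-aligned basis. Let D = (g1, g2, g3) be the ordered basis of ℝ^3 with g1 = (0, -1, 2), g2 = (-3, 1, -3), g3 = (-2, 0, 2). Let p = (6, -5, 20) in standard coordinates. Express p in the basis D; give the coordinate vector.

[p]_D is the unique c with M c = p, where M has columns g1, ..., g3.
Row-reducing the augmented matrix [M | p] gives c = (1, -4, 3).
Check: g1 - 4g2 + 3g3 = (6, -5, 20).

(1, -4, 3)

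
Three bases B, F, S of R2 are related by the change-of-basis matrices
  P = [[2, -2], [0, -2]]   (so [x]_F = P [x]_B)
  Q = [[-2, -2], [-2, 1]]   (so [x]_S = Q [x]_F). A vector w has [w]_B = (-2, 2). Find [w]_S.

(24, 12)

Composing the changes, [w]_S = Q P [w]_B.
Q P = [[-4, 8], [-4, 2]]; applying this to (-2, 2) gives (24, 12).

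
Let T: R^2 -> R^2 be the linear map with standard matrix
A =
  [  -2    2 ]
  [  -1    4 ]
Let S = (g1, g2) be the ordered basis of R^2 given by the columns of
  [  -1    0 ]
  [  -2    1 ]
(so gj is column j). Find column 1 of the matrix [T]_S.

Compute T(g1) = A g1 = <-2, -7> in standard coordinates.
Then write this in S-coordinates: solve for y in y_1 g1 + y_2 g2 = <-2, -7>.
This gives y = <2, -3>, which is column 1 of [T]_S.

<2, -3>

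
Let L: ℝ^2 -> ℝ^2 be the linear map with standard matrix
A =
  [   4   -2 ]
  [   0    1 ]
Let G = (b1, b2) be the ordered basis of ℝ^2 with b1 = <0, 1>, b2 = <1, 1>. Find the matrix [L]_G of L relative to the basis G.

Let P have columns b1, b2. Then [L]_G = P^(-1) A P.
Here det P = -1, so P^(-1) is integer; computing A P first and then P^(-1)(A P) gives [[3, -1], [-2, 2]].

[[3, -1], [-2, 2]]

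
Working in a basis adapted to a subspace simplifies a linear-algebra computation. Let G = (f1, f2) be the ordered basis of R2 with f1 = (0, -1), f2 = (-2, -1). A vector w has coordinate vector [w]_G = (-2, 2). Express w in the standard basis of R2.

w = M [w]_G, where M has columns f1, f2.
Carrying out the matrix-vector product, w = (-4, 0).

(-4, 0)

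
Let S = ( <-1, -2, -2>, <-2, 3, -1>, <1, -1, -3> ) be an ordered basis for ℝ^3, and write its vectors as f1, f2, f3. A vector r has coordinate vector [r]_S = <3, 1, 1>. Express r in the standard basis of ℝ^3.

<-4, -4, -10>

The coordinates say r = 3f1 + f2 + f3; adding the scaled basis vectors gives <-4, -4, -10>.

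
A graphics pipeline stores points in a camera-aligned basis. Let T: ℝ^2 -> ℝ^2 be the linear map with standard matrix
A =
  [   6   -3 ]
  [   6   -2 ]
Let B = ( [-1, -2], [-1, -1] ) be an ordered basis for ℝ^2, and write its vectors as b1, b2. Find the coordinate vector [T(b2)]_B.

[1, 2]

Compute T(b2) = A b2 = [-3, -4] in standard coordinates.
Then write this in B-coordinates: solve for y in y_1 b1 + y_2 b2 = [-3, -4].
This gives y = [1, 2], which is column 2 of [T]_B.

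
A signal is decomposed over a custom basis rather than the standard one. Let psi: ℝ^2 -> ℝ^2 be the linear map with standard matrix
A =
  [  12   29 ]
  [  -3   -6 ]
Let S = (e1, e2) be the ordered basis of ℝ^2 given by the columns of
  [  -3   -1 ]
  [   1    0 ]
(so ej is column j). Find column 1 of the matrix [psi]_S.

(3, -2)

Compute psi(e1) = A e1 = (-7, 3) in standard coordinates.
Then write this in S-coordinates: solve for y in y_1 e1 + y_2 e2 = (-7, 3).
This gives y = (3, -2), which is column 1 of [psi]_S.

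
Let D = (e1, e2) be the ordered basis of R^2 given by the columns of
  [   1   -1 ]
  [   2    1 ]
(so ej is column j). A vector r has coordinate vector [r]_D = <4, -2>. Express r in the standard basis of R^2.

The coordinates say r = 4e1 - 2e2; adding the scaled basis vectors gives <6, 6>.

<6, 6>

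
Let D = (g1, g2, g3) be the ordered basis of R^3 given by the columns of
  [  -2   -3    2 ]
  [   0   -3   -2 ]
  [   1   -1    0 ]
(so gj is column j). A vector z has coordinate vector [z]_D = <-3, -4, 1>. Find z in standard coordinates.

By definition z = -3g1 - 4g2 + g3.
Summing componentwise gives <20, 10, 1>.

<20, 10, 1>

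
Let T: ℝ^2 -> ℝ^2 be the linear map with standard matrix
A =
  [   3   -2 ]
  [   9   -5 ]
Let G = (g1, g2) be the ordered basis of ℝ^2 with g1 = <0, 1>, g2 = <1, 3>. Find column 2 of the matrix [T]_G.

<3, -3>

Compute T(g2) = A g2 = <-3, -6> in standard coordinates.
Then write this in G-coordinates: solve for y in y_1 g1 + y_2 g2 = <-3, -6>.
This gives y = <3, -3>, which is column 2 of [T]_G.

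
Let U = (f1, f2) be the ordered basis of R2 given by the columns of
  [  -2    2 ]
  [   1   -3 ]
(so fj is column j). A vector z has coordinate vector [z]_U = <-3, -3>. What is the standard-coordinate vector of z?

The coordinates say z = -3f1 - 3f2; adding the scaled basis vectors gives <0, 6>.

<0, 6>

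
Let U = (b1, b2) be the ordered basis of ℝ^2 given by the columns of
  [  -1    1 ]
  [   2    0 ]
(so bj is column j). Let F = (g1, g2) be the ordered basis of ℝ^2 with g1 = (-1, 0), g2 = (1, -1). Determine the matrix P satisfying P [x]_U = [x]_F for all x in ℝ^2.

Take x = bj: its U-coordinates are the j-th standard unit vector, so P e_j — column j of P — equals [bj]_F.
b1 = -g1 - 2g2, giving column 1 = (-1, -2); repeating for each j gives P = [[-1, -1], [-2, 0]].

[[-1, -1], [-2, 0]]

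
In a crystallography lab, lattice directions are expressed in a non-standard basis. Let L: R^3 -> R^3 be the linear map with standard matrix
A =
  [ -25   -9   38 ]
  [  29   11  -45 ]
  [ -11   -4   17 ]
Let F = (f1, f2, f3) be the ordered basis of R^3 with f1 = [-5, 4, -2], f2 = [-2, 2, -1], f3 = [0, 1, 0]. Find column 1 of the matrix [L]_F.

[-3, 1, -1]

Column 1 of [L]_F is the F-coordinate vector of L(f1).
In standard coordinates L(f1) = A f1 = [13, -11, 5].
Converting to F: [13, -11, 5] = -3f1 + f2 - f3, so the coordinate vector is [-3, 1, -1].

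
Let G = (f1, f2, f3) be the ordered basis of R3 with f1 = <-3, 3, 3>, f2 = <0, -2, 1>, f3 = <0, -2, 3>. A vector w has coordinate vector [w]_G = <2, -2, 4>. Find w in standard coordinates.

<-6, 2, 16>

By definition w = 2f1 - 2f2 + 4f3.
Summing componentwise gives <-6, 2, 16>.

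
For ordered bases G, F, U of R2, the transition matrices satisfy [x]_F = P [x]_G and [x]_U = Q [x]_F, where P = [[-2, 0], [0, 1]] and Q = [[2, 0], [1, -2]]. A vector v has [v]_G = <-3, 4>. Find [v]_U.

Apply P to get F-coordinates <6, 4>, then Q to get U-coordinates.
The result is [v]_U = <12, -2>.

<12, -2>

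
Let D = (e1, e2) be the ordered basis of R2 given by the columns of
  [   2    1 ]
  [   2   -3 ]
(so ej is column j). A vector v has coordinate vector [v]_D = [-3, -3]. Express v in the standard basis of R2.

The coordinates say v = -3e1 - 3e2; adding the scaled basis vectors gives [-9, 3].

[-9, 3]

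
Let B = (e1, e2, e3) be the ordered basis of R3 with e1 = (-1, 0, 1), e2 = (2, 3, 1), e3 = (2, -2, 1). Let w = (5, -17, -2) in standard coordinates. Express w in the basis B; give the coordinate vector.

We seek scalars with c_1 e1 + ... + c_3 e3 = w; equivalently solve M c = w where the columns of M are e1, ..., e3.
Row-reducing the augmented matrix [M | w] gives c = (-3, -3, 4).
Check: -3e1 - 3e2 + 4e3 = (5, -17, -2).

(-3, -3, 4)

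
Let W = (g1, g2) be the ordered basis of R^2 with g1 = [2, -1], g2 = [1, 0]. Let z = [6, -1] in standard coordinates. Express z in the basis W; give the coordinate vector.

We seek scalars with c_1 g1 + c_2 g2 = z; equivalently solve M c = z where the columns of M are g1, g2.
System: 2c_1 + c_2 = 6, -c_1 + 0c_2 = -1; solving gives c_1 = 1, c_2 = 4.
Check: g1 + 4g2 = [6, -1].

[1, 4]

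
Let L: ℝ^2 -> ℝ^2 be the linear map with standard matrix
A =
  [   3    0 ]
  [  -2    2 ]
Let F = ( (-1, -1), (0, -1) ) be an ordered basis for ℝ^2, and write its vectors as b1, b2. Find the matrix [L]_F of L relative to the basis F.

[[3, 0], [-3, 2]]

With P the matrix whose columns are b1, b2, [L]_F = P^(-1) A P.
Column by column: L(b1) = A b1 = (-3, 0); its F-coordinates (3, -3) give column 1.
Continuing for each basis vector yields [L]_F = [[3, 0], [-3, 2]].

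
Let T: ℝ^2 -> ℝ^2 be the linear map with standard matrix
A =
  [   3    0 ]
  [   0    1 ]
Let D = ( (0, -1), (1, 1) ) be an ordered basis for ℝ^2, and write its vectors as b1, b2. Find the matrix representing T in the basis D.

[[1, 2], [0, 3]]

With P the matrix whose columns are b1, b2, [T]_D = P^(-1) A P.
Column by column: T(b1) = A b1 = (0, -1); its D-coordinates (1, 0) give column 1.
Continuing for each basis vector yields [T]_D = [[1, 2], [0, 3]].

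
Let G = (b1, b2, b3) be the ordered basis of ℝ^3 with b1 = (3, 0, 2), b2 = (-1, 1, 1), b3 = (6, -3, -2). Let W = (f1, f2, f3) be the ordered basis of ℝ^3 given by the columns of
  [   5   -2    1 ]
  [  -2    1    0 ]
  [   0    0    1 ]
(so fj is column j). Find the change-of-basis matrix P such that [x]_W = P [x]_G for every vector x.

[[1, 0, 2], [2, 1, 1], [2, 1, -2]]

Let M have columns bj and N have columns fj. Then for every x, N [x]_W = x = M [x]_G, so P = N^(-1) M.
Since det N = 1, N^(-1) has integer entries; multiplying gives P = [[1, 0, 2], [2, 1, 1], [2, 1, -2]].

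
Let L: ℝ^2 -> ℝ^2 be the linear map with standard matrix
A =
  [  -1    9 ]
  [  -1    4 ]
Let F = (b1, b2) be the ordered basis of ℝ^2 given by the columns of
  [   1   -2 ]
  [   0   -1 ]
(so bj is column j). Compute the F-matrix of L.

Let P have columns b1, b2. Then [L]_F = P^(-1) A P.
Here det P = -1, so P^(-1) is integer; computing A P first and then P^(-1)(A P) gives [[1, -3], [1, 2]].

[[1, -3], [1, 2]]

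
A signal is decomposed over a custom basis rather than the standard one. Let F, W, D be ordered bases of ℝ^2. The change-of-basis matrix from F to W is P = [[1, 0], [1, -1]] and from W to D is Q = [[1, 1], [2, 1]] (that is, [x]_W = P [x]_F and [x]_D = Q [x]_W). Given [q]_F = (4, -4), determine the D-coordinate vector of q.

Apply P to get W-coordinates (4, 8), then Q to get D-coordinates.
The result is [q]_D = (12, 16).

(12, 16)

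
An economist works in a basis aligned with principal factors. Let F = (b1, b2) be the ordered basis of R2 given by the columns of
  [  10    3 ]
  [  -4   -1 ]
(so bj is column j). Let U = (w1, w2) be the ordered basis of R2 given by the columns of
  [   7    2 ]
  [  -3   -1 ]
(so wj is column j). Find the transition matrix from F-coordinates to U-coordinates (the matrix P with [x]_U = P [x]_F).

[[2, 1], [-2, -2]]

Column j of P is [bj]_U, since P maps F-coordinates to U-coordinates.
Expressing b1 in U: b1 = 2w1 - 2w2, so column 1 of P is (2, -2).
Doing the same for each bj gives P = [[2, 1], [-2, -2]].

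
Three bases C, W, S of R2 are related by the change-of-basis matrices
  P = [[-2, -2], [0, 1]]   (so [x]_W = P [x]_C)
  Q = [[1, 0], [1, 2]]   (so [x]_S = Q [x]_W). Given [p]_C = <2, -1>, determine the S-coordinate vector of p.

First [p]_W = P [p]_C = <-2, -1>.
Then [p]_S = Q [p]_W = <-2, -4>.

<-2, -4>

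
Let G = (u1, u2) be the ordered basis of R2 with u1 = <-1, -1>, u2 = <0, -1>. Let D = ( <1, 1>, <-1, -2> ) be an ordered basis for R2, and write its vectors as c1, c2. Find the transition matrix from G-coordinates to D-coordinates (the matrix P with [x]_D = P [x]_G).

[[-1, 1], [0, 1]]

Column j of P is [uj]_D, since P maps G-coordinates to D-coordinates.
Expressing u1 in D: u1 = -c1 + 0·c2, so column 1 of P is <-1, 0>.
Doing the same for each uj gives P = [[-1, 1], [0, 1]].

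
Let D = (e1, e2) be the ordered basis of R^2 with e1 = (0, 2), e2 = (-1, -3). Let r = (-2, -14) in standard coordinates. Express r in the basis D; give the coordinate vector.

(-4, 2)

[r]_D is the unique c with M c = r, where M has columns e1, e2.
System: 0c_1 - c_2 = -2, 2c_1 - 3c_2 = -14; solving gives c_1 = -4, c_2 = 2.
Check: -4e1 + 2e2 = (-2, -14).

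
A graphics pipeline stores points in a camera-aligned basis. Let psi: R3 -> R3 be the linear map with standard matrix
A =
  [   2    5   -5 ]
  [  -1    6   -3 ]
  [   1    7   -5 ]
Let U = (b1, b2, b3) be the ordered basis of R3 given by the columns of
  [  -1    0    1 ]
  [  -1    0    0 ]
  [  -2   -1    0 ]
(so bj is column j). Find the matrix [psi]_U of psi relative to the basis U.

[[-1, -3, 1], [0, 1, -3], [2, 2, 3]]

The j-th column of [psi]_U is [psi(bj)]_U.
psi(b1) = A b1 = <3, 1, 2> = -b1 + 0·b2 + 2b3, so column 1 is <-1, 0, 2>.
Repeating for b2, b3 and assembling the columns gives [[-1, -3, 1], [0, 1, -3], [2, 2, 3]].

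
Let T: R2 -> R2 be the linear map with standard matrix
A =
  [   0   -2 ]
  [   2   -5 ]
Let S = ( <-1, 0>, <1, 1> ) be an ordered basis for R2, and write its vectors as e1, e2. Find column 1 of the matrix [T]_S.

<-2, -2>

Column 1 of [T]_S is the S-coordinate vector of T(e1).
In standard coordinates T(e1) = A e1 = <0, -2>.
Converting to S: <0, -2> = -2e1 - 2e2, so the coordinate vector is <-2, -2>.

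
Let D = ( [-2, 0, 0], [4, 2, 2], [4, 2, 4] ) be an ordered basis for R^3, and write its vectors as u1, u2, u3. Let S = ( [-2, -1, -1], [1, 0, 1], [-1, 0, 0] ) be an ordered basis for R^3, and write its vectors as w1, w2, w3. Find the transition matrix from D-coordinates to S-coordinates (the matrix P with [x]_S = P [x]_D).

[[0, -2, -2], [0, 0, 2], [2, 0, 2]]

Let M have columns uj and N have columns wj. Then for every x, N [x]_S = x = M [x]_D, so P = N^(-1) M.
Since det N = 1, N^(-1) has integer entries; multiplying gives P = [[0, -2, -2], [0, 0, 2], [2, 0, 2]].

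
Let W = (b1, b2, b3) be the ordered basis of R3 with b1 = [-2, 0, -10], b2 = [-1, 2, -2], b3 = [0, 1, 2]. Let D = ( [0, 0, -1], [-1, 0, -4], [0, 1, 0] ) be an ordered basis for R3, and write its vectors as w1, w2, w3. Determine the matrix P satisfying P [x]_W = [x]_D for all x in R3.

Take x = bj: its W-coordinates are the j-th standard unit vector, so P e_j — column j of P — equals [bj]_D.
b1 = 2w1 + 2w2 + 0·w3, giving column 1 = [2, 2, 0]; repeating for each j gives P = [[2, -2, -2], [2, 1, 0], [0, 2, 1]].

[[2, -2, -2], [2, 1, 0], [0, 2, 1]]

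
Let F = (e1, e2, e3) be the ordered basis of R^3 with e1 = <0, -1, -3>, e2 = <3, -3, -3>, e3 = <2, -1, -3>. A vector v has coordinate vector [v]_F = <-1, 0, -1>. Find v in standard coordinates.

By definition v = -e1 + 0·e2 - e3.
Summing componentwise gives <-2, 2, 6>.

<-2, 2, 6>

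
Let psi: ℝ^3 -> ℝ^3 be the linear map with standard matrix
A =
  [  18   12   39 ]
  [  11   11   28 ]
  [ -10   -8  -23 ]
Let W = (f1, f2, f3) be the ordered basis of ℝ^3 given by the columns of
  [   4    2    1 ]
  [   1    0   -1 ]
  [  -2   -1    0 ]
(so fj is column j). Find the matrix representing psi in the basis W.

[[1, -3, 2], [0, 3, -2], [2, 3, 2]]

Let P have columns f1, ..., f3. Then [psi]_W = P^(-1) A P.
Here det P = -1, so P^(-1) is integer; computing A P first and then P^(-1)(A P) gives [[1, -3, 2], [0, 3, -2], [2, 3, 2]].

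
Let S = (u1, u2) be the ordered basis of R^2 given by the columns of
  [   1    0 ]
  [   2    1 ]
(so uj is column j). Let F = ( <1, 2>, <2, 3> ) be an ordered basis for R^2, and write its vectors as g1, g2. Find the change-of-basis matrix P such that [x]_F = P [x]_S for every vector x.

Let M have columns uj and N have columns gj. Then for every x, N [x]_F = x = M [x]_S, so P = N^(-1) M.
Since det N = -1, N^(-1) has integer entries; multiplying gives P = [[1, 2], [0, -1]].

[[1, 2], [0, -1]]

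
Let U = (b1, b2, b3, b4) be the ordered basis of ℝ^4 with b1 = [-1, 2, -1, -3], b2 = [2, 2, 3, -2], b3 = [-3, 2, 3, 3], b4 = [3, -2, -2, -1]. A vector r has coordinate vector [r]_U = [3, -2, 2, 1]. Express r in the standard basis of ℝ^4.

[-10, 4, -5, 0]

The coordinates say r = 3b1 - 2b2 + 2b3 + b4; adding the scaled basis vectors gives [-10, 4, -5, 0].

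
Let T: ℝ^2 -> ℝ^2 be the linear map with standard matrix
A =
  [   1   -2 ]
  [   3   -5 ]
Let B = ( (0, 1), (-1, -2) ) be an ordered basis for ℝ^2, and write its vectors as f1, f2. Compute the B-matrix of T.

With P the matrix whose columns are f1, f2, [T]_B = P^(-1) A P.
Column by column: T(f1) = A f1 = (-2, -5); its B-coordinates (-1, 2) give column 1.
Continuing for each basis vector yields [T]_B = [[-1, 1], [2, -3]].

[[-1, 1], [2, -3]]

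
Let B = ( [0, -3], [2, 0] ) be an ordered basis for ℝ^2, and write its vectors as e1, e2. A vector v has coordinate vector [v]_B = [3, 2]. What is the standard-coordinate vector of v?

By definition v = 3e1 + 2e2.
Summing componentwise gives [4, -9].

[4, -9]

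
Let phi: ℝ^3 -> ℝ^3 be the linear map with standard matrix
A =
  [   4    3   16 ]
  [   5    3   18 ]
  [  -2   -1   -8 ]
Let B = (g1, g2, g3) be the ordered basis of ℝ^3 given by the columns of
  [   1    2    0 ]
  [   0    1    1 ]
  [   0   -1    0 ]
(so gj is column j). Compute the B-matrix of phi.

With P the matrix whose columns are g1, ..., g3, [phi]_B = P^(-1) A P.
Column by column: phi(g1) = A g1 = [4, 5, -2]; its B-coordinates [0, 2, 3] give column 1.
Continuing for each basis vector yields [phi]_B = [[0, 1, 1], [2, -3, 1], [3, -2, 2]].

[[0, 1, 1], [2, -3, 1], [3, -2, 2]]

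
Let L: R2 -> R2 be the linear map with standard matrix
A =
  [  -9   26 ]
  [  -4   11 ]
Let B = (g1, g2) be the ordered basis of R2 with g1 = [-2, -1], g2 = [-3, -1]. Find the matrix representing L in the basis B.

[[1, -2], [2, 1]]

Let P have columns g1, g2. Then [L]_B = P^(-1) A P.
Here det P = -1, so P^(-1) is integer; computing A P first and then P^(-1)(A P) gives [[1, -2], [2, 1]].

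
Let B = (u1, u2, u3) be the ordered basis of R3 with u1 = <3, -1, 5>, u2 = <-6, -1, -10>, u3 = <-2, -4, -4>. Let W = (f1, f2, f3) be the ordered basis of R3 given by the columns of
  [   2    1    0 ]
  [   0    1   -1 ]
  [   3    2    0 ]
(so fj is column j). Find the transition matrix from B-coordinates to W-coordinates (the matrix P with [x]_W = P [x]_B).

[[1, -2, 0], [1, -2, -2], [2, -1, 2]]

Take x = uj: its B-coordinates are the j-th standard unit vector, so P e_j — column j of P — equals [uj]_W.
u1 = f1 + f2 + 2f3, giving column 1 = <1, 1, 2>; repeating for each j gives P = [[1, -2, 0], [1, -2, -2], [2, -1, 2]].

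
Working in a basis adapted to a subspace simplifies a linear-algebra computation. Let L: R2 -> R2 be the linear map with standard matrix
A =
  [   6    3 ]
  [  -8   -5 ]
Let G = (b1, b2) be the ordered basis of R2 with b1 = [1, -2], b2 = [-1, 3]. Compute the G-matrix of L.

The j-th column of [L]_G is [L(bj)]_G.
L(b1) = A b1 = [0, 2] = 2b1 + 2b2, so column 1 is [2, 2].
Repeating for b2 and assembling the columns gives [[2, 2], [2, -1]].

[[2, 2], [2, -1]]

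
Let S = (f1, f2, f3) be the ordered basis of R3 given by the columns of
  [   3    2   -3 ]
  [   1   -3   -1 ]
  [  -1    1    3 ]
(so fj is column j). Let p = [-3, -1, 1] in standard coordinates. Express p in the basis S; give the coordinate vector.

Write p = c_1 f1 + ... + c_3 f3 and solve for the c_i.
Gaussian elimination on [M | p] yields c = (-1, 0, 0).
Check: -f1 + 0·f2 + 0·f3 = [-3, -1, 1].

[-1, 0, 0]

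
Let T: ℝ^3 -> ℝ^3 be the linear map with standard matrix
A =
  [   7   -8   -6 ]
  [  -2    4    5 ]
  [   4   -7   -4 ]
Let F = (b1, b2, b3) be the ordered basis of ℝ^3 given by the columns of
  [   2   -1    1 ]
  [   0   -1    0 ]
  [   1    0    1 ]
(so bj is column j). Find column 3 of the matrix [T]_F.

Compute T(b3) = A b3 = [1, 3, 0] in standard coordinates.
Then write this in F-coordinates: solve for y in y_1 b1 + ... + y_3 b3 = [1, 3, 0].
This gives y = [-2, -3, 2], which is column 3 of [T]_F.

[-2, -3, 2]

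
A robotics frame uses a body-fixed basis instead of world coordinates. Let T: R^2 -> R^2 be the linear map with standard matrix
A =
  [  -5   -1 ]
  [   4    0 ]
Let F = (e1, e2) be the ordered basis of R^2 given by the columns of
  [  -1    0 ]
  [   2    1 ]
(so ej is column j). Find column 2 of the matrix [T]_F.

[1, -2]

Compute T(e2) = A e2 = [-1, 0] in standard coordinates.
Then write this in F-coordinates: solve for y in y_1 e1 + y_2 e2 = [-1, 0].
This gives y = [1, -2], which is column 2 of [T]_F.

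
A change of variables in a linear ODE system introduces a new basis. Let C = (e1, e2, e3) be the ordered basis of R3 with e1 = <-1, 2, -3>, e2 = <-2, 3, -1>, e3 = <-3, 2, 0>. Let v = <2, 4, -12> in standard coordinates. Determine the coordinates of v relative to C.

<4, 0, -2>

Write v = c_1 e1 + ... + c_3 e3 and solve for the c_i.
Gaussian elimination on [M | v] yields c = (4, 0, -2).
Check: 4e1 + 0·e2 - 2e3 = <2, 4, -12>.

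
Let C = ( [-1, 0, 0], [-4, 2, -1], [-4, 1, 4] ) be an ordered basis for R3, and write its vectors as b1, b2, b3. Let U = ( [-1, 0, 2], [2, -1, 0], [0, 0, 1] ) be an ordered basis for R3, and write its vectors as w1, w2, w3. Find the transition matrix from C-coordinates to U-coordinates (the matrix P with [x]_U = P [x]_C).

Take x = bj: its C-coordinates are the j-th standard unit vector, so P e_j — column j of P — equals [bj]_U.
b1 = w1 + 0·w2 - 2w3, giving column 1 = [1, 0, -2]; repeating for each j gives P = [[1, 0, 2], [0, -2, -1], [-2, -1, 0]].

[[1, 0, 2], [0, -2, -1], [-2, -1, 0]]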